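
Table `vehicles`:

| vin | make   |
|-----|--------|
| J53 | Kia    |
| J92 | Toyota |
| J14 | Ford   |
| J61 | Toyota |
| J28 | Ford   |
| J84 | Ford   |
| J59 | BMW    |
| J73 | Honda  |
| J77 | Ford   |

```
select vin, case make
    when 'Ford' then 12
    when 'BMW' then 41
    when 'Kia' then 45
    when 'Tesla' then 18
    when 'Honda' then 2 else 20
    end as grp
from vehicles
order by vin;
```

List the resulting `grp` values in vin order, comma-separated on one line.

vin=J14: make='Ford' → 12
vin=J28: make='Ford' → 12
vin=J53: make='Kia' → 45
vin=J59: make='BMW' → 41
vin=J61: ELSE → 20
vin=J73: make='Honda' → 2
vin=J77: make='Ford' → 12
vin=J84: make='Ford' → 12
vin=J92: ELSE → 20

12, 12, 45, 41, 20, 2, 12, 12, 20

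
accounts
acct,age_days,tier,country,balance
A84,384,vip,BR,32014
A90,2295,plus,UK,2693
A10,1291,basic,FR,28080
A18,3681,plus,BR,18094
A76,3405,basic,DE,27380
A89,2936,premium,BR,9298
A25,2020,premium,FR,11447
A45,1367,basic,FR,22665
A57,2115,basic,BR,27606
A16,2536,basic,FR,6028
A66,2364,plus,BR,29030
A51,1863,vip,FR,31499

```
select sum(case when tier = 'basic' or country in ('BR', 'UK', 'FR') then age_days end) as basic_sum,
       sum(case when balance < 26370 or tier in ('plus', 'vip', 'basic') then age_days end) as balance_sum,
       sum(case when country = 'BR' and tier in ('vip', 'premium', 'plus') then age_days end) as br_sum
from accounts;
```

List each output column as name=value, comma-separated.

[basic_sum: tier = 'basic' or country in ('BR', 'UK', 'FR')]
acct=A84: ✓ → 384
acct=A90: ✓ → 2295
acct=A10: ✓ → 1291
acct=A18: ✓ → 3681
acct=A76: ✓ → 3405
acct=A89: ✓ → 2936
acct=A25: ✓ → 2020
acct=A45: ✓ → 1367
acct=A57: ✓ → 2115
acct=A16: ✓ → 2536
acct=A66: ✓ → 2364
acct=A51: ✓ → 1863
basic_sum = 384 + 2295 + 1291 + 3681 + 3405 + 2936 + 2020 + 1367 + 2115 + 2536 + 2364 + 1863 = 26257
—
[balance_sum: balance < 26370 or tier in ('plus', 'vip', 'basic')]
acct=A84: ✓ → 384
acct=A90: ✓ → 2295
acct=A10: ✓ → 1291
acct=A18: ✓ → 3681
acct=A76: ✓ → 3405
acct=A89: ✓ → 2936
acct=A25: ✓ → 2020
acct=A45: ✓ → 1367
acct=A57: ✓ → 2115
acct=A16: ✓ → 2536
acct=A66: ✓ → 2364
acct=A51: ✓ → 1863
balance_sum = 384 + 2295 + 1291 + 3681 + 3405 + 2936 + 2020 + 1367 + 2115 + 2536 + 2364 + 1863 = 26257
—
[br_sum: country = 'BR' and tier in ('vip', 'premium', 'plus')]
acct=A84: ✓ → 384
acct=A90: ✗
acct=A10: ✗
acct=A18: ✓ → 3681
acct=A76: ✗
acct=A89: ✓ → 2936
acct=A25: ✗
acct=A45: ✗
acct=A57: ✗
acct=A16: ✗
acct=A66: ✓ → 2364
acct=A51: ✗
br_sum = 384 + 3681 + 2936 + 2364 = 9365

basic_sum=26257, balance_sum=26257, br_sum=9365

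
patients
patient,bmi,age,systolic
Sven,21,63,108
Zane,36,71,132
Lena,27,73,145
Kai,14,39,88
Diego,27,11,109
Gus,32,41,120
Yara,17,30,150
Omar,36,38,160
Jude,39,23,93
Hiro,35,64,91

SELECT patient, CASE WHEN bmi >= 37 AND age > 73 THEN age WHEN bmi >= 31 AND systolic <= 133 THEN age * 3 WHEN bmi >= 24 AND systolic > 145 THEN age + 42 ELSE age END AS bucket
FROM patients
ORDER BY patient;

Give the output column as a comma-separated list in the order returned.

11, 123, 192, 69, 39, 73, 80, 63, 30, 213

patient=Diego: ELSE → 11
patient=Gus: bmi >= 31 AND systolic <= 133 → 123
patient=Hiro: bmi >= 31 AND systolic <= 133 → 192
patient=Jude: bmi >= 31 AND systolic <= 133 → 69
patient=Kai: ELSE → 39
patient=Lena: ELSE → 73
patient=Omar: bmi >= 24 AND systolic > 145 → 80
patient=Sven: ELSE → 63
patient=Yara: ELSE → 30
patient=Zane: bmi >= 31 AND systolic <= 133 → 213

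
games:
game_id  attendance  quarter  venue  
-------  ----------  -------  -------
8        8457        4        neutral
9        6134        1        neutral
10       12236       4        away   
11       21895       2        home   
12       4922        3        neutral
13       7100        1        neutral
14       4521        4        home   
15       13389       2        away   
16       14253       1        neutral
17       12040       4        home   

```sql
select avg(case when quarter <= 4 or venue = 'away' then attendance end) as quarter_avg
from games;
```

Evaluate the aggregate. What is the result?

10494.7

game_id=8: ✓ → 8457
game_id=9: ✓ → 6134
game_id=10: ✓ → 12236
game_id=11: ✓ → 21895
game_id=12: ✓ → 4922
game_id=13: ✓ → 7100
game_id=14: ✓ → 4521
game_id=15: ✓ → 13389
game_id=16: ✓ → 14253
game_id=17: ✓ → 12040
quarter_avg = (8457 + 6134 + 12236 + 21895 + 4922 + 7100 + 4521 + 13389 + 14253 + 12040) / 10 = 10494.7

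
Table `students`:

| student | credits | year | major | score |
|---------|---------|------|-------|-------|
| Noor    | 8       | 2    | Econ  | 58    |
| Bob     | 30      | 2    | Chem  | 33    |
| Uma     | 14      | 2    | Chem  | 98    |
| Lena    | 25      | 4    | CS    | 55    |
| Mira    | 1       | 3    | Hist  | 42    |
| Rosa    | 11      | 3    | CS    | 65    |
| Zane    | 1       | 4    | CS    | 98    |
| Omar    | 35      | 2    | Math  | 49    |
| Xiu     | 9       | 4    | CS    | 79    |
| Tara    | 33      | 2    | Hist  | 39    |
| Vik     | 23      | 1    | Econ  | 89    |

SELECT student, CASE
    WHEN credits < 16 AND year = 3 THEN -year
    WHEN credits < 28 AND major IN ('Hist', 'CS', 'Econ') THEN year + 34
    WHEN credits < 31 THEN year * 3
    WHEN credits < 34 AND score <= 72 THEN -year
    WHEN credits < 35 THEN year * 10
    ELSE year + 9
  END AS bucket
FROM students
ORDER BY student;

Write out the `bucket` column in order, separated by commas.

student=Bob: credits < 31 → 6
student=Lena: credits < 28 AND major IN ('Hist', 'CS', 'Econ') → 38
student=Mira: credits < 16 AND year = 3 → -3
student=Noor: credits < 28 AND major IN ('Hist', 'CS', 'Econ') → 36
student=Omar: ELSE → 11
student=Rosa: credits < 16 AND year = 3 → -3
student=Tara: credits < 34 AND score <= 72 → -2
student=Uma: credits < 31 → 6
student=Vik: credits < 28 AND major IN ('Hist', 'CS', 'Econ') → 35
student=Xiu: credits < 28 AND major IN ('Hist', 'CS', 'Econ') → 38
student=Zane: credits < 28 AND major IN ('Hist', 'CS', 'Econ') → 38

6, 38, -3, 36, 11, -3, -2, 6, 35, 38, 38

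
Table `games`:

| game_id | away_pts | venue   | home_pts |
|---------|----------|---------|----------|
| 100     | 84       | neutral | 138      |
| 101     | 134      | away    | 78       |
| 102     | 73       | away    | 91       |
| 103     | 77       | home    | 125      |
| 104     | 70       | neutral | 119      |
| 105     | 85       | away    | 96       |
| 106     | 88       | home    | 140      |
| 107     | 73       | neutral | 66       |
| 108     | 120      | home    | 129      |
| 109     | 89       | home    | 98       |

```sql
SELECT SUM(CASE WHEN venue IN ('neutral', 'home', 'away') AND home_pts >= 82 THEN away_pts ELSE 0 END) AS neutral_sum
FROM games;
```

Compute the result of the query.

game_id=100: ✓ → 84
game_id=101: ✗
game_id=102: ✓ → 73
game_id=103: ✓ → 77
game_id=104: ✓ → 70
game_id=105: ✓ → 85
game_id=106: ✓ → 88
game_id=107: ✗
game_id=108: ✓ → 120
game_id=109: ✓ → 89
neutral_sum = 84 + 73 + 77 + 70 + 85 + 88 + 120 + 89 = 686

686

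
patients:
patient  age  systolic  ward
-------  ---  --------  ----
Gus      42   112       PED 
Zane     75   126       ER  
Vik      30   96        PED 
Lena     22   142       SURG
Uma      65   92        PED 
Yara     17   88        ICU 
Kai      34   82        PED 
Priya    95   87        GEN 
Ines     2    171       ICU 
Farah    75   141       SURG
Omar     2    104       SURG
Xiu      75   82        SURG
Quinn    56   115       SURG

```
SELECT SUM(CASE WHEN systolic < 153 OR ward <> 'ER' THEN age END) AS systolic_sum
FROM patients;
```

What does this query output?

590

patient=Gus: ✓ → 42
patient=Zane: ✓ → 75
patient=Vik: ✓ → 30
patient=Lena: ✓ → 22
patient=Uma: ✓ → 65
patient=Yara: ✓ → 17
patient=Kai: ✓ → 34
patient=Priya: ✓ → 95
patient=Ines: ✓ → 2
patient=Farah: ✓ → 75
patient=Omar: ✓ → 2
patient=Xiu: ✓ → 75
patient=Quinn: ✓ → 56
systolic_sum = 42 + 75 + 30 + 22 + 65 + 17 + 34 + 95 + 2 + 75 + 2 + 75 + 56 = 590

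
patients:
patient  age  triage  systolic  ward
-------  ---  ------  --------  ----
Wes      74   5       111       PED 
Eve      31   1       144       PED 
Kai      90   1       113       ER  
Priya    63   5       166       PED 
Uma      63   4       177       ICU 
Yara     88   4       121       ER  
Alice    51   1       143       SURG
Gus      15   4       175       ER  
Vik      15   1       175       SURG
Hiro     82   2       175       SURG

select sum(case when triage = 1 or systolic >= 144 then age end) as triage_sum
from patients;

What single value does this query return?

patient=Wes: ✗
patient=Eve: ✓ → 31
patient=Kai: ✓ → 90
patient=Priya: ✓ → 63
patient=Uma: ✓ → 63
patient=Yara: ✗
patient=Alice: ✓ → 51
patient=Gus: ✓ → 15
patient=Vik: ✓ → 15
patient=Hiro: ✓ → 82
triage_sum = 31 + 90 + 63 + 63 + 51 + 15 + 15 + 82 = 410

410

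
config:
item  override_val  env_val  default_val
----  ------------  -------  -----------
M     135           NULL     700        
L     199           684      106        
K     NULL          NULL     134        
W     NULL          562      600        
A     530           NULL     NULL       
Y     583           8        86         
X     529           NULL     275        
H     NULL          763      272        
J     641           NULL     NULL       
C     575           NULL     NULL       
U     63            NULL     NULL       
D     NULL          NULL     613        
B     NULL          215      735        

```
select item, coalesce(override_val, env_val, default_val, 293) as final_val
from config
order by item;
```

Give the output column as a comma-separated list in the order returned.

530, 215, 575, 613, 763, 641, 134, 199, 135, 63, 562, 529, 583

item=A: override_val=530 → 530
item=B: override_val=NULL, env_val=215 → 215
item=C: override_val=575 → 575
item=D: override_val=NULL, env_val=NULL, default_val=613 → 613
item=H: override_val=NULL, env_val=763 → 763
item=J: override_val=641 → 641
item=K: override_val=NULL, env_val=NULL, default_val=134 → 134
item=L: override_val=199 → 199
item=M: override_val=135 → 135
item=U: override_val=63 → 63
item=W: override_val=NULL, env_val=562 → 562
item=X: override_val=529 → 529
item=Y: override_val=583 → 583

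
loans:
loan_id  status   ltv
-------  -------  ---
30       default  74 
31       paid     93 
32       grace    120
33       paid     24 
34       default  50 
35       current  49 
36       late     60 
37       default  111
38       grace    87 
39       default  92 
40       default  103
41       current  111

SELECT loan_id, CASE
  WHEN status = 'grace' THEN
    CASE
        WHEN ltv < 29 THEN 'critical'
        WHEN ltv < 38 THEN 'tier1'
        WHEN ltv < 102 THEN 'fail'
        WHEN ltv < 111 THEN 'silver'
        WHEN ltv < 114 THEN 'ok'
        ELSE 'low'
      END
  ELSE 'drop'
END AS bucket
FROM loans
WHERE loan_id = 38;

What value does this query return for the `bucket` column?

fail

loan_id = 38: status=grace, ltv=87.
status='grace' → inner[ltv < 102] → fail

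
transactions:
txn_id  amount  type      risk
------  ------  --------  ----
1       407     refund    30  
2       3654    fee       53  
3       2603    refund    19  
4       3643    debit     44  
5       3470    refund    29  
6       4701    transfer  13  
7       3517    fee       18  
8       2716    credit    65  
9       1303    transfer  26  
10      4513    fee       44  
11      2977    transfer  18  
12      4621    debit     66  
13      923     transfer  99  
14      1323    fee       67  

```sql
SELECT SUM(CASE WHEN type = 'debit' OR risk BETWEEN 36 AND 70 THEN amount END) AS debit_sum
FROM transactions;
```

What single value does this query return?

20470

txn_id=1: ✗
txn_id=2: ✓ → 3654
txn_id=3: ✗
txn_id=4: ✓ → 3643
txn_id=5: ✗
txn_id=6: ✗
txn_id=7: ✗
txn_id=8: ✓ → 2716
txn_id=9: ✗
txn_id=10: ✓ → 4513
txn_id=11: ✗
txn_id=12: ✓ → 4621
txn_id=13: ✗
txn_id=14: ✓ → 1323
debit_sum = 3654 + 3643 + 2716 + 4513 + 4621 + 1323 = 20470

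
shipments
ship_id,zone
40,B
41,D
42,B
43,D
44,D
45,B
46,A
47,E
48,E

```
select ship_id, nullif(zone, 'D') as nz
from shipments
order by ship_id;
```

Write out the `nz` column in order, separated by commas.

ship_id=40: zone=B vs D: differ → B
ship_id=41: zone=D vs D: equal → NULL
ship_id=42: zone=B vs D: differ → B
ship_id=43: zone=D vs D: equal → NULL
ship_id=44: zone=D vs D: equal → NULL
ship_id=45: zone=B vs D: differ → B
ship_id=46: zone=A vs D: differ → A
ship_id=47: zone=E vs D: differ → E
ship_id=48: zone=E vs D: differ → E

B, NULL, B, NULL, NULL, B, A, E, E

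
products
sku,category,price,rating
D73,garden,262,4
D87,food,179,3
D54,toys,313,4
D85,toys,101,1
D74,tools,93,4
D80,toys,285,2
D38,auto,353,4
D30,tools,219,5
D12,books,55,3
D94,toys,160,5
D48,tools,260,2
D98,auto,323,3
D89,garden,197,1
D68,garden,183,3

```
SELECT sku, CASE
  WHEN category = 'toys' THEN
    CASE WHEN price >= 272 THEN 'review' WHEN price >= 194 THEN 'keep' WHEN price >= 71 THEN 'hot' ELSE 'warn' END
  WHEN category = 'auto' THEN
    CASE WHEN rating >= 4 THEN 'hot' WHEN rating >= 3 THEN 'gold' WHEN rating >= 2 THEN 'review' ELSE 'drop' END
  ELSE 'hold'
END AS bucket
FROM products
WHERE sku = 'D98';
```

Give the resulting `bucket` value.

gold

sku = D98: category=auto, price=323, rating=3.
category='auto' → inner[rating >= 3] → gold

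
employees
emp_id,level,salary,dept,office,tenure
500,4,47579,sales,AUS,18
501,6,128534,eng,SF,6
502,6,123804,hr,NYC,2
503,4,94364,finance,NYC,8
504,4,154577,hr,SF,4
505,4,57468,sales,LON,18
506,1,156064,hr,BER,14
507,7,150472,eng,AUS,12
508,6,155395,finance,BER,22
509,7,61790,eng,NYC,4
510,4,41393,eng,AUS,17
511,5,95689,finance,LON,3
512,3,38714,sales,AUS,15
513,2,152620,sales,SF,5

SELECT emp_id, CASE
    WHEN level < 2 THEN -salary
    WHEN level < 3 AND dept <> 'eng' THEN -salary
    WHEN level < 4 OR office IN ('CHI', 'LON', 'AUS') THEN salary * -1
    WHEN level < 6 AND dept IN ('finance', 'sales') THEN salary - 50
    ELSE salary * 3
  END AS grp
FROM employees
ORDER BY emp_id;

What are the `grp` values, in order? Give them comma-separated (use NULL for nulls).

emp_id=500: level < 4 OR office IN ('CHI', 'LON', 'AUS') → -47579
emp_id=501: ELSE → 385602
emp_id=502: ELSE → 371412
emp_id=503: level < 6 AND dept IN ('finance', 'sales') → 94314
emp_id=504: ELSE → 463731
emp_id=505: level < 4 OR office IN ('CHI', 'LON', 'AUS') → -57468
emp_id=506: level < 2 → -156064
emp_id=507: level < 4 OR office IN ('CHI', 'LON', 'AUS') → -150472
emp_id=508: ELSE → 466185
emp_id=509: ELSE → 185370
emp_id=510: level < 4 OR office IN ('CHI', 'LON', 'AUS') → -41393
emp_id=511: level < 4 OR office IN ('CHI', 'LON', 'AUS') → -95689
emp_id=512: level < 4 OR office IN ('CHI', 'LON', 'AUS') → -38714
emp_id=513: level < 3 AND dept <> 'eng' → -152620

-47579, 385602, 371412, 94314, 463731, -57468, -156064, -150472, 466185, 185370, -41393, -95689, -38714, -152620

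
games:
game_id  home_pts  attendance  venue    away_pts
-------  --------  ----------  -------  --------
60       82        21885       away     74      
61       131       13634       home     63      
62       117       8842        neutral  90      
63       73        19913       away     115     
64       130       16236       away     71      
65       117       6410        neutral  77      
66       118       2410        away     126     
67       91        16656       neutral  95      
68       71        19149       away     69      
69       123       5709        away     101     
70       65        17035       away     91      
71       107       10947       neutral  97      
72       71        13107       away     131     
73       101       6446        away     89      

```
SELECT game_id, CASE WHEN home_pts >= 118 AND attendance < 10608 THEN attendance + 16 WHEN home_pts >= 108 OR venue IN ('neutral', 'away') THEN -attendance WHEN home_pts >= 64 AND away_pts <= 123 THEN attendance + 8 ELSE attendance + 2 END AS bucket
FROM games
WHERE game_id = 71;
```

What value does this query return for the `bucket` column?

game_id = 71: home_pts=107, attendance=10947, venue=neutral, away_pts=97.
home_pts >= 118 AND attendance < 10608 → false
home_pts >= 108 OR venue IN ('neutral', 'away') → true → -10947

-10947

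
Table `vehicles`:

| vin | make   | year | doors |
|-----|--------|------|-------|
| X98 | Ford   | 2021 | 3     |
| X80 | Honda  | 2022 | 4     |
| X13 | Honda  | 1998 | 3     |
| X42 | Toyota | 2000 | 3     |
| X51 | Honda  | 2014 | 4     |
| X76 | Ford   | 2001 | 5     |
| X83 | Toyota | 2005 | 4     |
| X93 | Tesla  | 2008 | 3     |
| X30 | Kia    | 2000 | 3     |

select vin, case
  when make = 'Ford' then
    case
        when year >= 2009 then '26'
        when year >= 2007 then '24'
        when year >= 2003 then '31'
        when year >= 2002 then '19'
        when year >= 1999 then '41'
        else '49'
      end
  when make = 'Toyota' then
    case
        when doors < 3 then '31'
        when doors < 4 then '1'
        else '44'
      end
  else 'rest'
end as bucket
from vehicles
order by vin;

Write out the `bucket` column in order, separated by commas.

rest, rest, 1, rest, 41, rest, 44, rest, 26

vin=X13: make='Honda' → outer ELSE → rest
vin=X30: make='Kia' → outer ELSE → rest
vin=X42: make='Toyota' → inner[doors < 4] → 1
vin=X51: make='Honda' → outer ELSE → rest
vin=X76: make='Ford' → inner[year >= 1999] → 41
vin=X80: make='Honda' → outer ELSE → rest
vin=X83: make='Toyota' → inner[ELSE] → 44
vin=X93: make='Tesla' → outer ELSE → rest
vin=X98: make='Ford' → inner[year >= 2009] → 26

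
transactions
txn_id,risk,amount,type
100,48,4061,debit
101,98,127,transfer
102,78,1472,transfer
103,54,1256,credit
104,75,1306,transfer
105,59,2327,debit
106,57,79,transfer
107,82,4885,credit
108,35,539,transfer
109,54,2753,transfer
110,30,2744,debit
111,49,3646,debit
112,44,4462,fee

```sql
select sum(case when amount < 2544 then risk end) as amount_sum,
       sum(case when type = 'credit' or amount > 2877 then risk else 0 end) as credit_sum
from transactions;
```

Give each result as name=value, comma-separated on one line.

[amount_sum: amount < 2544]
txn_id=100: ✗
txn_id=101: ✓ → 98
txn_id=102: ✓ → 78
txn_id=103: ✓ → 54
txn_id=104: ✓ → 75
txn_id=105: ✓ → 59
txn_id=106: ✓ → 57
txn_id=107: ✗
txn_id=108: ✓ → 35
txn_id=109: ✗
txn_id=110: ✗
txn_id=111: ✗
txn_id=112: ✗
amount_sum = 98 + 78 + 54 + 75 + 59 + 57 + 35 = 456
—
[credit_sum: type = 'credit' or amount > 2877]
txn_id=100: ✓ → 48
txn_id=101: ✗
txn_id=102: ✗
txn_id=103: ✓ → 54
txn_id=104: ✗
txn_id=105: ✗
txn_id=106: ✗
txn_id=107: ✓ → 82
txn_id=108: ✗
txn_id=109: ✗
txn_id=110: ✗
txn_id=111: ✓ → 49
txn_id=112: ✓ → 44
credit_sum = 48 + 54 + 82 + 49 + 44 = 277

amount_sum=456, credit_sum=277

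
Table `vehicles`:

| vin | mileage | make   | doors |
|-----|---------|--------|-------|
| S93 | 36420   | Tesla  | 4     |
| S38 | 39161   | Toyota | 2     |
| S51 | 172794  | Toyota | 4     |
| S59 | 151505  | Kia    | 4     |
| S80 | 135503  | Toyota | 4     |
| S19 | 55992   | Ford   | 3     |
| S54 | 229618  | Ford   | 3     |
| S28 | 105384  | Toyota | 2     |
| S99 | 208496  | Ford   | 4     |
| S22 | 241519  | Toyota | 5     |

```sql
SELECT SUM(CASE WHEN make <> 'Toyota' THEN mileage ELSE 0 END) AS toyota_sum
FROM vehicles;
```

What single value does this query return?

vin=S93: ✓ → 36420
vin=S38: ✗
vin=S51: ✗
vin=S59: ✓ → 151505
vin=S80: ✗
vin=S19: ✓ → 55992
vin=S54: ✓ → 229618
vin=S28: ✗
vin=S99: ✓ → 208496
vin=S22: ✗
toyota_sum = 36420 + 151505 + 55992 + 229618 + 208496 = 682031

682031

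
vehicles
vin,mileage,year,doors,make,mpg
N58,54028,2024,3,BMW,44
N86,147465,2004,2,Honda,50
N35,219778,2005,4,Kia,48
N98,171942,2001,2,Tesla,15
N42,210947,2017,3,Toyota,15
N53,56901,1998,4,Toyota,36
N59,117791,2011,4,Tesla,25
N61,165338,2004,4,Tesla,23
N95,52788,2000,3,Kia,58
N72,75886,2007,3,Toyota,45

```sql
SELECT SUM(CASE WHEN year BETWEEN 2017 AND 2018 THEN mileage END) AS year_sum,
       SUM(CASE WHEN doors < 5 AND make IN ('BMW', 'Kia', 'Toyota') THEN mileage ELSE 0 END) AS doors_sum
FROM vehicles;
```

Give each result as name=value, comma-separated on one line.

year_sum=210947, doors_sum=670328

[year_sum: year BETWEEN 2017 AND 2018]
vin=N58: ✗
vin=N86: ✗
vin=N35: ✗
vin=N98: ✗
vin=N42: ✓ → 210947
vin=N53: ✗
vin=N59: ✗
vin=N61: ✗
vin=N95: ✗
vin=N72: ✗
year_sum = 210947
—
[doors_sum: doors < 5 AND make IN ('BMW', 'Kia', 'Toyota')]
vin=N58: ✓ → 54028
vin=N86: ✗
vin=N35: ✓ → 219778
vin=N98: ✗
vin=N42: ✓ → 210947
vin=N53: ✓ → 56901
vin=N59: ✗
vin=N61: ✗
vin=N95: ✓ → 52788
vin=N72: ✓ → 75886
doors_sum = 54028 + 219778 + 210947 + 56901 + 52788 + 75886 = 670328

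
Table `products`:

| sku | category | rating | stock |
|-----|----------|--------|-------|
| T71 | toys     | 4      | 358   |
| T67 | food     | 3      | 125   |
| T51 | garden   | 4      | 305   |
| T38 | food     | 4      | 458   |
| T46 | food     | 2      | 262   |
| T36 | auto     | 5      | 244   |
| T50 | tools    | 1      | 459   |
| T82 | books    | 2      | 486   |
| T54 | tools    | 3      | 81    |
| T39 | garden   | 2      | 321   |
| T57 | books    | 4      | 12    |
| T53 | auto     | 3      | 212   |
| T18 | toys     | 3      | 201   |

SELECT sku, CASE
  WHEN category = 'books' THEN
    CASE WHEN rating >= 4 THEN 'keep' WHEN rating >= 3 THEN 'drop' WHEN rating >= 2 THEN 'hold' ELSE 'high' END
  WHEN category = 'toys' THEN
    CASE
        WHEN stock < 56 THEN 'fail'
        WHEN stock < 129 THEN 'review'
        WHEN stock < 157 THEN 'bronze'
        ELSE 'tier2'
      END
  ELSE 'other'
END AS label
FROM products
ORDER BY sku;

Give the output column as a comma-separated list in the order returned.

sku=T18: category='toys' → inner[ELSE] → tier2
sku=T36: category='auto' → outer ELSE → other
sku=T38: category='food' → outer ELSE → other
sku=T39: category='garden' → outer ELSE → other
sku=T46: category='food' → outer ELSE → other
sku=T50: category='tools' → outer ELSE → other
sku=T51: category='garden' → outer ELSE → other
sku=T53: category='auto' → outer ELSE → other
sku=T54: category='tools' → outer ELSE → other
sku=T57: category='books' → inner[rating >= 4] → keep
sku=T67: category='food' → outer ELSE → other
sku=T71: category='toys' → inner[ELSE] → tier2
sku=T82: category='books' → inner[rating >= 2] → hold

tier2, other, other, other, other, other, other, other, other, keep, other, tier2, hold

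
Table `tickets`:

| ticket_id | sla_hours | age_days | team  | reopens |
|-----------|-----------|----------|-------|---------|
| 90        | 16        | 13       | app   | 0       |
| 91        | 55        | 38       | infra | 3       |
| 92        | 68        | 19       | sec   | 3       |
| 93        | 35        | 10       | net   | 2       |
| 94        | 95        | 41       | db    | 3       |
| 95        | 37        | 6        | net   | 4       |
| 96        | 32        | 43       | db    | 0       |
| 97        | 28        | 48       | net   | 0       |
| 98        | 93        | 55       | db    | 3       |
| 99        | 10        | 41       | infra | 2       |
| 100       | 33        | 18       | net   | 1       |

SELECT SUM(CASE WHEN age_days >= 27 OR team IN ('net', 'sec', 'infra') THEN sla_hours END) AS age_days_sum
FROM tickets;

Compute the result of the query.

486

ticket_id=90: ✗
ticket_id=91: ✓ → 55
ticket_id=92: ✓ → 68
ticket_id=93: ✓ → 35
ticket_id=94: ✓ → 95
ticket_id=95: ✓ → 37
ticket_id=96: ✓ → 32
ticket_id=97: ✓ → 28
ticket_id=98: ✓ → 93
ticket_id=99: ✓ → 10
ticket_id=100: ✓ → 33
age_days_sum = 55 + 68 + 35 + 95 + 37 + 32 + 28 + 93 + 10 + 33 = 486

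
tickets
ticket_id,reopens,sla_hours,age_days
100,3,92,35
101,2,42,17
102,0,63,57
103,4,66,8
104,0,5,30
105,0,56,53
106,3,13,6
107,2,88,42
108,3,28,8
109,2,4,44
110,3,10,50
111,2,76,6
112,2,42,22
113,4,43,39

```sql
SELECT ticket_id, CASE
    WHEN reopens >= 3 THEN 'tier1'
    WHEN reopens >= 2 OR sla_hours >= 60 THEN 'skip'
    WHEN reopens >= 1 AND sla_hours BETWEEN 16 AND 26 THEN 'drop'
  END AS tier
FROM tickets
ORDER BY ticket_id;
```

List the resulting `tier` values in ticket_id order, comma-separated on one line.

tier1, skip, skip, tier1, NULL, NULL, tier1, skip, tier1, skip, tier1, skip, skip, tier1

ticket_id=100: reopens >= 3 → tier1
ticket_id=101: reopens >= 2 OR sla_hours >= 60 → skip
ticket_id=102: reopens >= 2 OR sla_hours >= 60 → skip
ticket_id=103: reopens >= 3 → tier1
ticket_id=104: (no match → NULL) → NULL
ticket_id=105: (no match → NULL) → NULL
ticket_id=106: reopens >= 3 → tier1
ticket_id=107: reopens >= 2 OR sla_hours >= 60 → skip
ticket_id=108: reopens >= 3 → tier1
ticket_id=109: reopens >= 2 OR sla_hours >= 60 → skip
ticket_id=110: reopens >= 3 → tier1
ticket_id=111: reopens >= 2 OR sla_hours >= 60 → skip
ticket_id=112: reopens >= 2 OR sla_hours >= 60 → skip
ticket_id=113: reopens >= 3 → tier1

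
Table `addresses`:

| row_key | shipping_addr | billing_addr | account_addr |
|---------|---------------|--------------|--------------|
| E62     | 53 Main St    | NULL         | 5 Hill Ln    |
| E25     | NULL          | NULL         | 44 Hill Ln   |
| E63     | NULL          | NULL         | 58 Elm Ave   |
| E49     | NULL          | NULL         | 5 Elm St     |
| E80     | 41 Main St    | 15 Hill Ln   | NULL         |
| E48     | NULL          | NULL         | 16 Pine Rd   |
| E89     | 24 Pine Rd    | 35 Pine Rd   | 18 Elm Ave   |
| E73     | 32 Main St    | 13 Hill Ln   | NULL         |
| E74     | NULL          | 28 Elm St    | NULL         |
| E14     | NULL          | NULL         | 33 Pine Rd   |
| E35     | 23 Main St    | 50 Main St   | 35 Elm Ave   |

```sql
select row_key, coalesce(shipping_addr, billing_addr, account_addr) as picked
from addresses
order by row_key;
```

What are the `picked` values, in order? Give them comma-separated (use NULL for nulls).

33 Pine Rd, 44 Hill Ln, 23 Main St, 16 Pine Rd, 5 Elm St, 53 Main St, 58 Elm Ave, 32 Main St, 28 Elm St, 41 Main St, 24 Pine Rd

row_key=E14: shipping_addr=NULL, billing_addr=NULL, account_addr=33 Pine Rd → 33 Pine Rd
row_key=E25: shipping_addr=NULL, billing_addr=NULL, account_addr=44 Hill Ln → 44 Hill Ln
row_key=E35: shipping_addr=23 Main St → 23 Main St
row_key=E48: shipping_addr=NULL, billing_addr=NULL, account_addr=16 Pine Rd → 16 Pine Rd
row_key=E49: shipping_addr=NULL, billing_addr=NULL, account_addr=5 Elm St → 5 Elm St
row_key=E62: shipping_addr=53 Main St → 53 Main St
row_key=E63: shipping_addr=NULL, billing_addr=NULL, account_addr=58 Elm Ave → 58 Elm Ave
row_key=E73: shipping_addr=32 Main St → 32 Main St
row_key=E74: shipping_addr=NULL, billing_addr=28 Elm St → 28 Elm St
row_key=E80: shipping_addr=41 Main St → 41 Main St
row_key=E89: shipping_addr=24 Pine Rd → 24 Pine Rd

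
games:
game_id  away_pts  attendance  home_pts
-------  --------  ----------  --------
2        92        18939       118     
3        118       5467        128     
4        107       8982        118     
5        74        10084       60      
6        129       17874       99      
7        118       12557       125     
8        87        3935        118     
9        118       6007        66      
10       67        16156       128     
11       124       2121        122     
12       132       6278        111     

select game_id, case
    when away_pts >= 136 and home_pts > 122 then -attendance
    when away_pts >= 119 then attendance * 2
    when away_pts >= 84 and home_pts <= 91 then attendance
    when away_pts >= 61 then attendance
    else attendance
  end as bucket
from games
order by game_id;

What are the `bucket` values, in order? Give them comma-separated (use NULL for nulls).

game_id=2: away_pts >= 61 → 18939
game_id=3: away_pts >= 61 → 5467
game_id=4: away_pts >= 61 → 8982
game_id=5: away_pts >= 61 → 10084
game_id=6: away_pts >= 119 → 35748
game_id=7: away_pts >= 61 → 12557
game_id=8: away_pts >= 61 → 3935
game_id=9: away_pts >= 84 and home_pts <= 91 → 6007
game_id=10: away_pts >= 61 → 16156
game_id=11: away_pts >= 119 → 4242
game_id=12: away_pts >= 119 → 12556

18939, 5467, 8982, 10084, 35748, 12557, 3935, 6007, 16156, 4242, 12556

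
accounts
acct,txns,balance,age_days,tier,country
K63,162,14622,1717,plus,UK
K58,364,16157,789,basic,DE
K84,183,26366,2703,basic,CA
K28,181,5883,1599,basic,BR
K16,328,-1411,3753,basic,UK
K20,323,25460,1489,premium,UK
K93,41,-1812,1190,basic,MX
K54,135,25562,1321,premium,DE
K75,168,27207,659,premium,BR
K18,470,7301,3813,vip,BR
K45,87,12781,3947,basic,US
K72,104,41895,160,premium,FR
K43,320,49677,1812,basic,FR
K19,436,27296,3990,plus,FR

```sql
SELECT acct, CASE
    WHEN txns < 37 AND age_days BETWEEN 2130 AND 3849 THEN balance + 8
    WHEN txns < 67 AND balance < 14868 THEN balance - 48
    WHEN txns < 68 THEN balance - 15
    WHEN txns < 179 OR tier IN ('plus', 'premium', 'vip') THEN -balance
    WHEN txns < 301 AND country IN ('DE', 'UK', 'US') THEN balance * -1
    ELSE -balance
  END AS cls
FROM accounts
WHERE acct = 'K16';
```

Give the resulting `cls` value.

1411

acct = K16: txns=328, balance=-1411, age_days=3753, tier=basic, country=UK.
txns < 37 AND age_days BETWEEN 2130 AND 3849 → false
txns < 67 AND balance < 14868 → false
txns < 68 → false
txns < 179 OR tier IN ('plus', 'premium', 'vip') → false
txns < 301 AND country IN ('DE', 'UK', 'US') → false
No prior WHEN matched → ELSE → 1411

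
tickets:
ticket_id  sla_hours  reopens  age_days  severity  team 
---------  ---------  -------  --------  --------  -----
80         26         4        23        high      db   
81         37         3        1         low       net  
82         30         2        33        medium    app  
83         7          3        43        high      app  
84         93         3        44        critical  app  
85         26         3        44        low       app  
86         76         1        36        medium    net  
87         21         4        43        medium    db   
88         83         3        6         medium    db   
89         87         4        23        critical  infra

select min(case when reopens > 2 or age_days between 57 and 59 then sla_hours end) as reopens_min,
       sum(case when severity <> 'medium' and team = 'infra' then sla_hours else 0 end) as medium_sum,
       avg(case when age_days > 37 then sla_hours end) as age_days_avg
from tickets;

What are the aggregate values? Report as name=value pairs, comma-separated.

[reopens_min: reopens > 2 or age_days between 57 and 59]
ticket_id=80: ✓ → 26
ticket_id=81: ✓ → 37
ticket_id=82: ✗
ticket_id=83: ✓ → 7
ticket_id=84: ✓ → 93
ticket_id=85: ✓ → 26
ticket_id=86: ✗
ticket_id=87: ✓ → 21
ticket_id=88: ✓ → 83
ticket_id=89: ✓ → 87
reopens_min = MIN(26, 37, 7, 93, 26, 21, 83, 87) = 7
—
[medium_sum: severity <> 'medium' and team = 'infra']
ticket_id=80: ✗
ticket_id=81: ✗
ticket_id=82: ✗
ticket_id=83: ✗
ticket_id=84: ✗
ticket_id=85: ✗
ticket_id=86: ✗
ticket_id=87: ✗
ticket_id=88: ✗
ticket_id=89: ✓ → 87
medium_sum = 87
—
[age_days_avg: age_days > 37]
ticket_id=80: ✗
ticket_id=81: ✗
ticket_id=82: ✗
ticket_id=83: ✓ → 7
ticket_id=84: ✓ → 93
ticket_id=85: ✓ → 26
ticket_id=86: ✗
ticket_id=87: ✓ → 21
ticket_id=88: ✗
ticket_id=89: ✗
age_days_avg = (7 + 93 + 26 + 21) / 4 = 36.75

reopens_min=7, medium_sum=87, age_days_avg=36.75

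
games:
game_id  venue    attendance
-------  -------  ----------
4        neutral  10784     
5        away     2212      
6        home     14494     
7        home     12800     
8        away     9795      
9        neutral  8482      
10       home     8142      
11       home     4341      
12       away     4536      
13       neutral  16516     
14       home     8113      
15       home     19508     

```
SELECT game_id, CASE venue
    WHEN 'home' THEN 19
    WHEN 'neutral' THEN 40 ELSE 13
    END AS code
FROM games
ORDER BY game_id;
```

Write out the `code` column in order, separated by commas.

40, 13, 19, 19, 13, 40, 19, 19, 13, 40, 19, 19

game_id=4: venue='neutral' → 40
game_id=5: ELSE → 13
game_id=6: venue='home' → 19
game_id=7: venue='home' → 19
game_id=8: ELSE → 13
game_id=9: venue='neutral' → 40
game_id=10: venue='home' → 19
game_id=11: venue='home' → 19
game_id=12: ELSE → 13
game_id=13: venue='neutral' → 40
game_id=14: venue='home' → 19
game_id=15: venue='home' → 19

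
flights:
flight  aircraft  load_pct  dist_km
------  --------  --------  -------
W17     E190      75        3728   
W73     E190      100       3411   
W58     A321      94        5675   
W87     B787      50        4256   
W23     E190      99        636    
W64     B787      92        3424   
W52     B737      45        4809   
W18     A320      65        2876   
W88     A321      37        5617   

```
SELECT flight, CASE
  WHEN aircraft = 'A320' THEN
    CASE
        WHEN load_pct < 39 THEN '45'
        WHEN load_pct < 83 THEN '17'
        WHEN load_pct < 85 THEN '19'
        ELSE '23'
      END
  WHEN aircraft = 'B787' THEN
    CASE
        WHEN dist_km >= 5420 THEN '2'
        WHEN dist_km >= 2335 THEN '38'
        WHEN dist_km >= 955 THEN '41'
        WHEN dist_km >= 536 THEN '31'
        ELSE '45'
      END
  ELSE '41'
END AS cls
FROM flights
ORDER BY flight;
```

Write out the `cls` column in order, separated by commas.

flight=W17: aircraft='E190' → outer ELSE → 41
flight=W18: aircraft='A320' → inner[load_pct < 83] → 17
flight=W23: aircraft='E190' → outer ELSE → 41
flight=W52: aircraft='B737' → outer ELSE → 41
flight=W58: aircraft='A321' → outer ELSE → 41
flight=W64: aircraft='B787' → inner[dist_km >= 2335] → 38
flight=W73: aircraft='E190' → outer ELSE → 41
flight=W87: aircraft='B787' → inner[dist_km >= 2335] → 38
flight=W88: aircraft='A321' → outer ELSE → 41

41, 17, 41, 41, 41, 38, 41, 38, 41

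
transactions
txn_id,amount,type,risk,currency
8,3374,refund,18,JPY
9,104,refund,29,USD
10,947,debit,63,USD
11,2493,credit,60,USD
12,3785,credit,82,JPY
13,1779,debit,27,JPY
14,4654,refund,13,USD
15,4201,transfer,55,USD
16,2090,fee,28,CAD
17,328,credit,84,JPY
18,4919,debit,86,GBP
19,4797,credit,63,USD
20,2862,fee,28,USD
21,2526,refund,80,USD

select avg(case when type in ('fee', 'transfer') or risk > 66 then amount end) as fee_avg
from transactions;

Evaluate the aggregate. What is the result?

2958.7142857143

txn_id=8: ✗
txn_id=9: ✗
txn_id=10: ✗
txn_id=11: ✗
txn_id=12: ✓ → 3785
txn_id=13: ✗
txn_id=14: ✗
txn_id=15: ✓ → 4201
txn_id=16: ✓ → 2090
txn_id=17: ✓ → 328
txn_id=18: ✓ → 4919
txn_id=19: ✗
txn_id=20: ✓ → 2862
txn_id=21: ✓ → 2526
fee_avg = (3785 + 4201 + 2090 + 328 + 4919 + 2862 + 2526) / 7 = 2958.7142857143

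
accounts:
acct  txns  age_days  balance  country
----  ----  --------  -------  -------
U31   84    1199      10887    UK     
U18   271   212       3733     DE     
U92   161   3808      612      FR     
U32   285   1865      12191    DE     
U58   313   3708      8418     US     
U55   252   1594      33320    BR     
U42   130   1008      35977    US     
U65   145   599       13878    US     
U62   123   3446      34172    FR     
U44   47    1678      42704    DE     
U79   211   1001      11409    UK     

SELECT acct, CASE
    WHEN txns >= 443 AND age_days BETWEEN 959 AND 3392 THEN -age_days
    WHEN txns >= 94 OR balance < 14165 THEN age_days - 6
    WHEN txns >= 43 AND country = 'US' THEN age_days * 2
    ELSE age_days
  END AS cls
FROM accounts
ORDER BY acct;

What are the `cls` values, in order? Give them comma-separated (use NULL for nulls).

206, 1193, 1859, 1002, 1678, 1588, 3702, 3440, 593, 995, 3802

acct=U18: txns >= 94 OR balance < 14165 → 206
acct=U31: txns >= 94 OR balance < 14165 → 1193
acct=U32: txns >= 94 OR balance < 14165 → 1859
acct=U42: txns >= 94 OR balance < 14165 → 1002
acct=U44: ELSE → 1678
acct=U55: txns >= 94 OR balance < 14165 → 1588
acct=U58: txns >= 94 OR balance < 14165 → 3702
acct=U62: txns >= 94 OR balance < 14165 → 3440
acct=U65: txns >= 94 OR balance < 14165 → 593
acct=U79: txns >= 94 OR balance < 14165 → 995
acct=U92: txns >= 94 OR balance < 14165 → 3802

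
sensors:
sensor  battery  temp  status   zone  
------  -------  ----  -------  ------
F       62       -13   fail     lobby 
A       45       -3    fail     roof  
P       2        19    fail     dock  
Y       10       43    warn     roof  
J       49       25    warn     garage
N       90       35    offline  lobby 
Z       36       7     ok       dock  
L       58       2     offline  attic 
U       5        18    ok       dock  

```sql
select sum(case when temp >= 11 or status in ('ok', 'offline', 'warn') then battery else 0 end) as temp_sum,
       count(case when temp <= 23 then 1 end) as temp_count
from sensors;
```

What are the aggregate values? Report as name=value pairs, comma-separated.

temp_sum=250, temp_count=6

[temp_sum: temp >= 11 or status in ('ok', 'offline', 'warn')]
sensor=F: ✗
sensor=A: ✗
sensor=P: ✓ → 2
sensor=Y: ✓ → 10
sensor=J: ✓ → 49
sensor=N: ✓ → 90
sensor=Z: ✓ → 36
sensor=L: ✓ → 58
sensor=U: ✓ → 5
temp_sum = 2 + 10 + 49 + 90 + 36 + 58 + 5 = 250
—
[temp_count: temp <= 23]
sensor=F: ✓ → 1
sensor=A: ✓ → 1
sensor=P: ✓ → 1
sensor=Y: ✗
sensor=J: ✗
sensor=N: ✗
sensor=Z: ✓ → 1
sensor=L: ✓ → 1
sensor=U: ✓ → 1
temp_count = COUNT(1, 1, 1, 1, 1, 1) = 6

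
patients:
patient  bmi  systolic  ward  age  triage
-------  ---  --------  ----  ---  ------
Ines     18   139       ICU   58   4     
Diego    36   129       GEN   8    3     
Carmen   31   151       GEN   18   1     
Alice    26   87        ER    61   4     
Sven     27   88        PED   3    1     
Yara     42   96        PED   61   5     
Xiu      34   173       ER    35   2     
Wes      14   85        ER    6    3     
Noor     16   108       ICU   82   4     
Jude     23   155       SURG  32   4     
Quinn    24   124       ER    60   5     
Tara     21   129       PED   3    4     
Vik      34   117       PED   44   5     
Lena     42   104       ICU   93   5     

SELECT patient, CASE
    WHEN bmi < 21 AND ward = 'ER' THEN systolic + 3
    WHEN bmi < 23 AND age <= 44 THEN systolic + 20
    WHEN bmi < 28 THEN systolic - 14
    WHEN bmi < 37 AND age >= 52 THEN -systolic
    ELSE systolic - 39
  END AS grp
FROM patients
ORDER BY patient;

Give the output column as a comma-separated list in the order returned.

73, 112, 90, 125, 141, 65, 94, 110, 74, 149, 78, 88, 134, 57

patient=Alice: bmi < 28 → 73
patient=Carmen: ELSE → 112
patient=Diego: ELSE → 90
patient=Ines: bmi < 28 → 125
patient=Jude: bmi < 28 → 141
patient=Lena: ELSE → 65
patient=Noor: bmi < 28 → 94
patient=Quinn: bmi < 28 → 110
patient=Sven: bmi < 28 → 74
patient=Tara: bmi < 23 AND age <= 44 → 149
patient=Vik: ELSE → 78
patient=Wes: bmi < 21 AND ward = 'ER' → 88
patient=Xiu: ELSE → 134
patient=Yara: ELSE → 57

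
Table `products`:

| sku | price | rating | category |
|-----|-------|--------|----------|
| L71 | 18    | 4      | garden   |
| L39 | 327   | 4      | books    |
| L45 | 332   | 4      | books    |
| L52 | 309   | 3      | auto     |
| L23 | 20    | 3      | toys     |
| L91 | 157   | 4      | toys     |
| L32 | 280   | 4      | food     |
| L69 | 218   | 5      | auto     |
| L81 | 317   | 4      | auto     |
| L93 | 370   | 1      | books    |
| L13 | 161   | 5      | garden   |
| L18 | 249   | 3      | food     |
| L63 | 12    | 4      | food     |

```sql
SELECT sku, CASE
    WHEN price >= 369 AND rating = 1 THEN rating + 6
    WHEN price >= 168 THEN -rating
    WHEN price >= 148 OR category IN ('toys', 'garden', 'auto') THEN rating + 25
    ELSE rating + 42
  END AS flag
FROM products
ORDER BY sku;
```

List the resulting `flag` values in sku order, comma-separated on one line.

sku=L13: price >= 148 OR category IN ('toys', 'garden', 'auto') → 30
sku=L18: price >= 168 → -3
sku=L23: price >= 148 OR category IN ('toys', 'garden', 'auto') → 28
sku=L32: price >= 168 → -4
sku=L39: price >= 168 → -4
sku=L45: price >= 168 → -4
sku=L52: price >= 168 → -3
sku=L63: ELSE → 46
sku=L69: price >= 168 → -5
sku=L71: price >= 148 OR category IN ('toys', 'garden', 'auto') → 29
sku=L81: price >= 168 → -4
sku=L91: price >= 148 OR category IN ('toys', 'garden', 'auto') → 29
sku=L93: price >= 369 AND rating = 1 → 7

30, -3, 28, -4, -4, -4, -3, 46, -5, 29, -4, 29, 7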